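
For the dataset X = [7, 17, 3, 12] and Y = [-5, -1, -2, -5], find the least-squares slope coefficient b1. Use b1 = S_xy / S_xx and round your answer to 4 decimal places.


First compute the means: xbar = 9.7500, ybar = -3.2500.
Then S_xx = sum((xi - xbar)^2) = 110.7500.
S_xy = sum((xi - xbar)(yi - ybar)) = 8.7500.
b1 = S_xy / S_xx = 8.7500 / 110.7500 = 0.0790.

0.0790


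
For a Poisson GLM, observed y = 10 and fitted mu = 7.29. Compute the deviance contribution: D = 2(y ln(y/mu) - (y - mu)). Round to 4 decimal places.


Compute y*ln(y/mu) = 10*ln(10/7.29) = 10*0.316082 = 3.160820.
y - mu = 2.71.
D = 2*(3.160820 - (2.71)) = 0.901640, which rounds to 0.9016.

0.9016


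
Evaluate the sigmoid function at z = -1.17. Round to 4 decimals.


exp(1.1700) = 3.2220.
1 + exp(-z) = 4.2220.
sigmoid = 1/4.2220 = 0.2369.

0.2369


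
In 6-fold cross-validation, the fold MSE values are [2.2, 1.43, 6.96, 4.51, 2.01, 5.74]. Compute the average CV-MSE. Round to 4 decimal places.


Total MSE across folds = 22.8500.
CV-MSE = 22.8500/6 = 3.8083.

3.8083


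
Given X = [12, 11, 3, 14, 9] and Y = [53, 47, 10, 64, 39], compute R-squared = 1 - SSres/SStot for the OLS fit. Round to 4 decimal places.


After computing the OLS fit (b0=-4.8220, b1=4.8390):
SSres = 3.3644, SStot = 1661.2000.
R^2 = 1 - 3.3644/1661.2000 = 0.9980.

0.9980


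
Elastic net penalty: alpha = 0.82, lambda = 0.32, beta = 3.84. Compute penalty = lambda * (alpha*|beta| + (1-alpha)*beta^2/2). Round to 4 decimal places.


alpha * |beta| = 0.82 * 3.84 = 3.1488.
(1-alpha) * beta^2/2 = 0.18 * 14.7456/2 = 1.3271.
Total = 0.32 * (3.1488 + 1.3271) = 1.4323.

1.4323


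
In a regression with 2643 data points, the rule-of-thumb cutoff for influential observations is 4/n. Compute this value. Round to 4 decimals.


Cook's distance cutoff = 4/n = 4/2643.
= 0.0015.

0.0015


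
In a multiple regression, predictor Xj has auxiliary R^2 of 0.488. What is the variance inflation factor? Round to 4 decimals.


Denominator: 1 - 0.488 = 0.512.
VIF = 1 / 0.512 = 1.9531.

1.9531


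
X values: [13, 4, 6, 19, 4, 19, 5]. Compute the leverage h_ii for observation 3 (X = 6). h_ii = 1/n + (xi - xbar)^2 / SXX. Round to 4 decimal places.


Compute xbar = 10.0000 with n = 7 observations.
SXX = 284.0000.
Leverage = 1/7 + (6 - 10.0000)^2/284.0000 = 0.1992.

0.1992


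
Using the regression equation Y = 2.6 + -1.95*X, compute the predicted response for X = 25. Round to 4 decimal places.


Plug X = 25 into Y = 2.6 + -1.95*X:
Y = 2.6 + -48.7500 = -46.1500.

-46.1500


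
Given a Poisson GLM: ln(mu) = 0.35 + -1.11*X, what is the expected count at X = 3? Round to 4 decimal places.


Linear predictor: eta = 0.35 + (-1.11)(3) = -2.9800.
Expected count: mu = exp(-2.9800) = 0.0508.

0.0508


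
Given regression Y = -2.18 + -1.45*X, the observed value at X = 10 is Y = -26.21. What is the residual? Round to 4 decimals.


Compute yhat = -2.18 + (-1.45)(10) = -16.6800.
Residual = actual - predicted = -26.21 - -16.6800 = -9.5300.

-9.5300


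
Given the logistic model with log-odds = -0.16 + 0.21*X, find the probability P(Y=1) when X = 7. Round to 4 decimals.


Compute z = -0.16 + (0.21)(7) = 1.3100.
exp(-z) = 0.2698.
P = 1/(1 + 0.2698) = 0.7875.

0.7875


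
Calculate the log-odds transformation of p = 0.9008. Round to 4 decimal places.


The odds are p/(1-p) = 0.9008 / 0.0992 = 9.0806.
logit(p) = ln(9.0806) = 2.2061.

2.2061


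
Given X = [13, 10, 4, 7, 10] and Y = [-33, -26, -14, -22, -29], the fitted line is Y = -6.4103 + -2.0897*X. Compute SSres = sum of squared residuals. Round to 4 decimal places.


For each point, residual = actual - predicted.
Residuals: [0.5764, 1.3073, 0.7691, -0.9618, -1.6927].
Sum of squared residuals = 6.4231.

6.4231


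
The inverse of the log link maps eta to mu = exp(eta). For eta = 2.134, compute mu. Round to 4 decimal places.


The inverse log link gives:
mu = exp(2.134) = 8.4486.

8.4486


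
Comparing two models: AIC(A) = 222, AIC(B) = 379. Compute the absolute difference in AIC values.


|AIC_A - AIC_B| = |222 - 379| = 157.
Model A is preferred (lower AIC).

157


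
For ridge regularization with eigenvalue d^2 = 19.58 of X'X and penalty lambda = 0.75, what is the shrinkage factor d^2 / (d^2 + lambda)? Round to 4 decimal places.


d^2 + lambda = 19.58 + 0.75 = 20.3300.
Shrinkage factor = 19.58/20.3300 = 0.9631.

0.9631


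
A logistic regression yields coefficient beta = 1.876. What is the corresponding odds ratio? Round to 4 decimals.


Odds ratio = exp(beta) = exp(1.876).
= 6.5273.

6.5273


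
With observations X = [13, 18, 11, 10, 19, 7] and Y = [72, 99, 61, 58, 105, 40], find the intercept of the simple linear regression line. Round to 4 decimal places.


Compute b1 = 5.3545 from the OLS formula.
With xbar = 13.0000 and ybar = 72.5000, the intercept is:
b0 = 72.5000 - 5.3545 * 13.0000 = 2.8909.

2.8909


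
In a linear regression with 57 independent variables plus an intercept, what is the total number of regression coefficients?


Each predictor gets one coefficient, plus one intercept.
Total parameters = 57 + 1 = 58.

58


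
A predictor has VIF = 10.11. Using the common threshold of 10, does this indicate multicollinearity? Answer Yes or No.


Check: VIF = 10.11 vs threshold = 10.
Since 10.11 >= 10, the answer is Yes.

Yes


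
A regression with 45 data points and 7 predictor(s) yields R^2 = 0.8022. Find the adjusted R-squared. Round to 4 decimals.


Plug in: Adj R^2 = 1 - (1 - 0.8022) * 44/37.
= 1 - 0.1978 * 44/37
= 1 - 8.7032 / 37
= 1 - 0.2352 = 0.7648.

0.7648


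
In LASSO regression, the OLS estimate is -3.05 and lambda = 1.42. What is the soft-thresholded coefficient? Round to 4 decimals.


Absolute value: |-3.05| = 3.05.
Compare to lambda = 1.42.
Since |beta| > lambda, coefficient = sign(beta)*(|beta| - lambda) = -1.6300.

-1.6300


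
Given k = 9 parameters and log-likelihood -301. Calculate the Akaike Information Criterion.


Compute:
2k = 2*9 = 18.
-2*loglik = -2*(-301) = 602.
AIC = 18 + 602 = 620.

620


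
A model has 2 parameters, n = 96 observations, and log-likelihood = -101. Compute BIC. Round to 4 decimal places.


k * ln(n) = 2 * ln(96) = 2 * 4.564348 = 9.128696.
-2 * loglik = -2 * (-101) = 202.
BIC = 9.128696 + 202 = 211.128696, which rounds to 211.1287.

211.1287


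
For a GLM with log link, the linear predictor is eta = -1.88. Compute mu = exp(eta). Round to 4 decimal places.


The inverse log link gives:
mu = exp(-1.88) = 0.1526.

0.1526


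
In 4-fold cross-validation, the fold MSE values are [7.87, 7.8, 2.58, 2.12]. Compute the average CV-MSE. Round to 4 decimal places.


Total MSE across folds = 20.3700.
CV-MSE = 20.3700/4 = 5.0925.

5.0925


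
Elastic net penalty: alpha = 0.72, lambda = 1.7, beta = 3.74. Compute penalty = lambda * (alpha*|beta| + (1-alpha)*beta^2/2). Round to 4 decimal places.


Compute:
L1 = 0.72 * 3.74 = 2.6928.
L2 = 0.28 * 3.74^2 / 2 = 1.9583.
Penalty = 1.7 * (2.6928 + 1.9583) = 7.9068.

7.9068


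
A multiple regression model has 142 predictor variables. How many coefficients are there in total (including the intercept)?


Including the intercept, the model has 142 predictor coefficients + 1 intercept.
Total = 143.

143


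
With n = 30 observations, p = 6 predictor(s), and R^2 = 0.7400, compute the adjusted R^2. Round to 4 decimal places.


Using the formula:
(1 - 0.7400) = 0.2600.
Multiply by 29/23: 0.2600 * 29 = 7.5400, then 7.5400 / 23 = 0.3278.
Adj R^2 = 1 - 0.3278 = 0.6722.

0.6722


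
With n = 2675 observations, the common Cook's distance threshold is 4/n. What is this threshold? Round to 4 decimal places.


The threshold is 4/n.
4/2675 = 0.0015.

0.0015


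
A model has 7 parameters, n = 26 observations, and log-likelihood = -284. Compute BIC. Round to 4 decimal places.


Compute k*ln(n) = 7*ln(26) = 7*3.258097 = 22.806679.
Then -2*loglik = 568.
BIC = 22.806679 + 568 = 590.806679, which rounds to 590.8067.

590.8067


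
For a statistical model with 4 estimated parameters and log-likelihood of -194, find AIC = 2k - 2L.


Compute:
2k = 2*4 = 8.
-2*loglik = -2*(-194) = 388.
AIC = 8 + 388 = 396.

396


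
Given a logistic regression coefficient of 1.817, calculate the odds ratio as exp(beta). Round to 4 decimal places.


The odds ratio is computed as:
OR = e^(1.817) = 6.1534.

6.1534


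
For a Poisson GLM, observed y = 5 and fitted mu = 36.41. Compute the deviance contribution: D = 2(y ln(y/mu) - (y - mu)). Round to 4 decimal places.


Compute y*ln(y/mu) = 5*ln(5/36.41) = 5*-1.985406 = -9.927030.
y - mu = -31.41.
D = 2*(-9.927030 - (-31.41)) = 42.965940, which rounds to 42.9659.

42.9659


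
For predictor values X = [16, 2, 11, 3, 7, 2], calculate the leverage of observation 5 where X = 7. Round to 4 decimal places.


n = 6, xbar = 6.8333.
SXX = sum((xi - xbar)^2) = 162.8333.
h = 1/6 + (7 - 6.8333)^2 / 162.8333 = 0.1668.

0.1668


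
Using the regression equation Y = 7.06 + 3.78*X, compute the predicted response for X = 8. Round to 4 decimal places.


Substitute X = 8 into the equation:
Y = 7.06 + 3.78 * 8 = 7.06 + 30.2400 = 37.3000.

37.3000


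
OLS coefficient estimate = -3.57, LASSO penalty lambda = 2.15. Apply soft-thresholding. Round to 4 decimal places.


Check: |-3.57| = 3.57 vs lambda = 2.15.
Since |beta| > lambda, coefficient = sign(beta)*(|beta| - lambda) = -1.4200.
Soft-thresholded coefficient = -1.4200.

-1.4200


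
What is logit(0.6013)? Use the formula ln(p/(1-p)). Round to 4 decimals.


1 - p = 0.3987.
p/(1-p) = 1.5082.
logit = ln(1.5082) = 0.4109.

0.4109


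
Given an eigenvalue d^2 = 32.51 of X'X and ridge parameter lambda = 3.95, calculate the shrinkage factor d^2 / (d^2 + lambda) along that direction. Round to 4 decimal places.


d^2 + lambda = 32.51 + 3.95 = 36.4600.
Shrinkage factor = 32.51/36.4600 = 0.8917.

0.8917


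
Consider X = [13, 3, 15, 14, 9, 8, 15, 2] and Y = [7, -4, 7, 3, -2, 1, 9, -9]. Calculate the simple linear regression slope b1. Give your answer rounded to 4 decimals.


The sample means are xbar = 9.8750 and ybar = 1.5000.
Compute S_xx = 192.8750 and S_xy = 214.5000.
Slope b1 = S_xy / S_xx = 214.5000 / 192.8750 = 1.1121.

1.1121


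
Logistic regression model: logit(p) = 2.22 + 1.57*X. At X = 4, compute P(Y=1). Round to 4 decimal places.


z = 2.22 + 1.57 * 4 = 8.5000.
Sigmoid: P = 1 / (1 + exp(-8.5000)) = 0.9998.

0.9998


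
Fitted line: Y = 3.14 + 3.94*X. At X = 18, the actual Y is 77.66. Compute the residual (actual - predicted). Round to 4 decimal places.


Predicted = 3.14 + 3.94 * 18 = 74.0600.
Residual = 77.66 - 74.0600 = 3.6000.

3.6000


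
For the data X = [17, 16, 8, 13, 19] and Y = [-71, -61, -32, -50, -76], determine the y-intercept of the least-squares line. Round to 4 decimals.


Compute b1 = -4.0847 from the OLS formula.
With xbar = 14.6000 and ybar = -58.0000, the intercept is:
b0 = -58.0000 - -4.0847 * 14.6000 = 1.6366.

1.6366


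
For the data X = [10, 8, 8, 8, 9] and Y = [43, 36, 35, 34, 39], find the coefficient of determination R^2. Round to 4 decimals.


After computing the OLS fit (b0=3.0000, b1=4.0000):
SSres = 2.0000, SStot = 53.2000.
R^2 = 1 - 2.0000/53.2000 = 0.9624.

0.9624


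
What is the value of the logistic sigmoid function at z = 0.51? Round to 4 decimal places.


First, exp(-0.5100) = 0.6005.
Then sigma(z) = 1/(1 + 0.6005) = 0.6248.

0.6248


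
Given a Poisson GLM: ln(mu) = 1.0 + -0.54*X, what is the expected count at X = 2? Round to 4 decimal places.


eta = 1.0 + -0.54 * 2 = -0.0800.
mu = exp(-0.0800) = 0.9231.

0.9231


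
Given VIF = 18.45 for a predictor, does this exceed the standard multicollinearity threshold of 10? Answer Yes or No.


The threshold is 10.
VIF = 18.45 is >= 10.
Multicollinearity indication: Yes.

Yes


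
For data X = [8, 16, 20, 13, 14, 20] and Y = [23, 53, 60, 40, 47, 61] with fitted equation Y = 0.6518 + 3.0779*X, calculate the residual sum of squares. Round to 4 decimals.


Predicted values from Y = 0.6518 + 3.0779*X.
Residuals: [-2.2750, 3.1018, -2.2098, -0.6645, 3.2576, -1.2098].
SSres = 32.1971.

32.1971


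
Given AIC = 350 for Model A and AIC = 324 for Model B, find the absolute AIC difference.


|AIC_A - AIC_B| = |350 - 324| = 26.
Model B is preferred (lower AIC).

26


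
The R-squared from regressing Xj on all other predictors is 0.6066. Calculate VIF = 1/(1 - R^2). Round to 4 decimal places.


VIF = 1 / (1 - 0.6066).
= 1 / 0.3934 = 2.5419.

2.5419


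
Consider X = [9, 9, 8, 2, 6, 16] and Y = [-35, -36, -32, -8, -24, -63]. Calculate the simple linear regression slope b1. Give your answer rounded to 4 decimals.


The sample means are xbar = 8.3333 and ybar = -33.0000.
Compute S_xx = 105.3333 and S_xy = -413.0000.
Slope b1 = S_xy / S_xx = -413.0000 / 105.3333 = -3.9209.

-3.9209


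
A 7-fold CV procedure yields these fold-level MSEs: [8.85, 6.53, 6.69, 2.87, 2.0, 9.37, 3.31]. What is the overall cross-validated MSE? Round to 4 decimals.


Total MSE across folds = 39.6200.
CV-MSE = 39.6200/7 = 5.6600.

5.6600


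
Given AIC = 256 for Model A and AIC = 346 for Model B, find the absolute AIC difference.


|AIC_A - AIC_B| = |256 - 346| = 90.
Model A is preferred (lower AIC).

90


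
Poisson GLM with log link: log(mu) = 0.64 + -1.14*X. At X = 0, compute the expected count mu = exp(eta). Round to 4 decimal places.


Compute eta = 0.64 + -1.14 * 0 = 0.6400.
Apply inverse link: mu = e^0.6400 = 1.8965.

1.8965


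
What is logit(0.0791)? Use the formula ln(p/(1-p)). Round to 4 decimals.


Compute the odds: 0.0791/0.9209 = 0.0859.
Take the natural log: ln(0.0859) = -2.4546.

-2.4546


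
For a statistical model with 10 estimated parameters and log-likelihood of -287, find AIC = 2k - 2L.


Compute:
2k = 2*10 = 20.
-2*loglik = -2*(-287) = 574.
AIC = 20 + 574 = 594.

594


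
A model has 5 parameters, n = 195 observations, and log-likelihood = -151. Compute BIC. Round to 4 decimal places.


Compute k*ln(n) = 5*ln(195) = 5*5.273000 = 26.365000.
Then -2*loglik = 302.
BIC = 26.365000 + 302 = 328.365000, which rounds to 328.3650.

328.3650


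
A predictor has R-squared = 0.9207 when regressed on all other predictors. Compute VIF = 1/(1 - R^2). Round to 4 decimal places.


VIF = 1 / (1 - 0.9207).
= 1 / 0.0793 = 12.6103.

12.6103


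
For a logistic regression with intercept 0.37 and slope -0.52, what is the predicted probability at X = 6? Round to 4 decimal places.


Linear predictor: z = 0.37 + -0.52 * 6 = -2.7500.
P = 1/(1 + exp(2.7500)) = 1/(1 + 15.6426) = 0.0601.

0.0601


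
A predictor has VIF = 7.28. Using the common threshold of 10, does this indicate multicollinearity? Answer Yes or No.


Compare VIF = 7.28 to the threshold of 10.
7.28 < 10, so the answer is No.

No


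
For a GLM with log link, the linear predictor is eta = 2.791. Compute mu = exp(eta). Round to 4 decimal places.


The inverse log link gives:
mu = exp(2.791) = 16.2973.

16.2973


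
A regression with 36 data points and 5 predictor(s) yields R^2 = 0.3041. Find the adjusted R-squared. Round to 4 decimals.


Using the formula:
(1 - 0.3041) = 0.6959.
Multiply by 35/30: 0.6959 * 35 = 24.3565, then 24.3565 / 30 = 0.8119.
Adj R^2 = 1 - 0.8119 = 0.1881.

0.1881


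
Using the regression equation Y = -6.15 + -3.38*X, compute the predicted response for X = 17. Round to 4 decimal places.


Substitute X = 17 into the equation:
Y = -6.15 + -3.38 * 17 = -6.15 + -57.4600 = -63.6100.

-63.6100


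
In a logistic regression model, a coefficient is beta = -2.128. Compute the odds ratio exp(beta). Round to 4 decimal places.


exp(-2.128) = 0.1191.
So the odds ratio is 0.1191.

0.1191


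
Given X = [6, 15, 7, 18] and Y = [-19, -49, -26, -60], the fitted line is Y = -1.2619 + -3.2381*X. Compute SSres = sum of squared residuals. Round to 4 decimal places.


For each point, residual = actual - predicted.
Residuals: [1.6905, 0.8334, -2.0714, -0.4523].
Sum of squared residuals = 8.0476.

8.0476


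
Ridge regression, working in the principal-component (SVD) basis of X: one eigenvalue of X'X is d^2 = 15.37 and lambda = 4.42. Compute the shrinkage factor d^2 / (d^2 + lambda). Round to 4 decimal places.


Compute the denominator: 15.37 + 4.42 = 19.7900.
Shrinkage factor = 15.37 / 19.7900 = 0.7767.

0.7767


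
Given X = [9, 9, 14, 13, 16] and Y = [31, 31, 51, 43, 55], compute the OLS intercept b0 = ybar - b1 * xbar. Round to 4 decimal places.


First find the slope: b1 = 3.5258.
Means: xbar = 12.2000, ybar = 42.2000.
b0 = ybar - b1 * xbar = 42.2000 - 3.5258 * 12.2000 = -0.8144.

-0.8144


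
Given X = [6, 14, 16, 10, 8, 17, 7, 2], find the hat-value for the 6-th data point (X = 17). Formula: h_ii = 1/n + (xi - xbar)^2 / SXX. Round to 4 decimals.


Compute xbar = 10.0000 with n = 8 observations.
SXX = 194.0000.
Leverage = 1/8 + (17 - 10.0000)^2/194.0000 = 0.3776.

0.3776


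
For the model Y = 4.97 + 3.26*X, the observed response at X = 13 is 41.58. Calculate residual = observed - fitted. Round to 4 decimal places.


Fitted value at X = 13 is yhat = 4.97 + 3.26*13 = 47.3500.
Residual = 41.58 - 47.3500 = -5.7700.

-5.7700


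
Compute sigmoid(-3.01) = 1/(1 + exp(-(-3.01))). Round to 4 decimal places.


exp(3.0100) = 20.2874.
1 + exp(-z) = 21.2874.
sigmoid = 1/21.2874 = 0.0470.

0.0470


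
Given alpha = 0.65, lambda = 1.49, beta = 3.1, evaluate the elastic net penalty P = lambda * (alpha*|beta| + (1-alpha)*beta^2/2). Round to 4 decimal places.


L1 component = 0.65 * |3.1| = 2.0150.
L2 component = 0.35 * 3.1^2 / 2 = 1.6818.
Penalty = 1.49 * (2.0150 + 1.6818) = 1.49 * 3.6968 = 5.5082.

5.5082


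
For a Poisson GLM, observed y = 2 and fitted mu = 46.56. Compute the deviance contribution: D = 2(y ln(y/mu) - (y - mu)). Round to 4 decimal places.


Compute y*ln(y/mu) = 2*ln(2/46.56) = 2*-3.147595 = -6.295190.
y - mu = -44.56.
D = 2*(-6.295190 - (-44.56)) = 76.529620, which rounds to 76.5296.

76.5296


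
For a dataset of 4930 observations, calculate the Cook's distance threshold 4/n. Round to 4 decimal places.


The threshold is 4/n.
4/4930 = 0.0008.

0.0008


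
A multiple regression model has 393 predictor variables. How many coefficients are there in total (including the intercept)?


Including the intercept, the model has 393 predictor coefficients + 1 intercept.
Total = 394.

394


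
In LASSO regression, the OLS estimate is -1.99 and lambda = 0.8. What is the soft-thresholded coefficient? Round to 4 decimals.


Absolute value: |-1.99| = 1.99.
Compare to lambda = 0.8.
Since |beta| > lambda, coefficient = sign(beta)*(|beta| - lambda) = -1.1900.

-1.1900


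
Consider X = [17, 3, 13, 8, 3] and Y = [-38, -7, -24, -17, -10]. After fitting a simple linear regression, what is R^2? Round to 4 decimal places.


After computing the OLS fit (b0=-1.9110, b1=-1.9647):
SSres = 25.0092, SStot = 614.8000.
R^2 = 1 - 25.0092/614.8000 = 0.9593.

0.9593


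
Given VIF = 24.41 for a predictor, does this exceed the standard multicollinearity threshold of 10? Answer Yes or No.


Compare VIF = 24.41 to the threshold of 10.
24.41 >= 10, so the answer is Yes.

Yes


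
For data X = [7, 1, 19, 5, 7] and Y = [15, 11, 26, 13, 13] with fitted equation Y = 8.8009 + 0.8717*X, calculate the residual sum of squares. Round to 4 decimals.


For each point, residual = actual - predicted.
Residuals: [0.0972, 1.3274, 0.6368, -0.1594, -1.9028].
Sum of squared residuals = 5.8230.

5.8230


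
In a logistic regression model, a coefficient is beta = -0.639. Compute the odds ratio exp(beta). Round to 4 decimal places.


exp(-0.639) = 0.5278.
So the odds ratio is 0.5278.

0.5278


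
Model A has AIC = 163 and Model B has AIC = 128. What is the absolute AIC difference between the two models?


Compute |163 - 128| = 35.
Model B has the smaller AIC.

35


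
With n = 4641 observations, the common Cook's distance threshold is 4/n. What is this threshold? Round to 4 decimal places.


Using the rule of thumb:
Threshold = 4 / 4641 = 0.0009.

0.0009


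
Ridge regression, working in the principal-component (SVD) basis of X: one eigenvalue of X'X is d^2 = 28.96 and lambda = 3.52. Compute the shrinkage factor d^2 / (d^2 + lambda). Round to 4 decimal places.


d^2 + lambda = 28.96 + 3.52 = 32.4800.
Shrinkage factor = 28.96/32.4800 = 0.8916.

0.8916


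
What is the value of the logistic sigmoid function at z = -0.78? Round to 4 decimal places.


Compute exp(0.7800) = 2.1815.
Sigmoid = 1 / (1 + 2.1815) = 1 / 3.1815 = 0.3143.

0.3143


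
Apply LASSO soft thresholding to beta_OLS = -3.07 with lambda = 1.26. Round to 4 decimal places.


Check: |-3.07| = 3.07 vs lambda = 1.26.
Since |beta| > lambda, coefficient = sign(beta)*(|beta| - lambda) = -1.8100.
Soft-thresholded coefficient = -1.8100.

-1.8100


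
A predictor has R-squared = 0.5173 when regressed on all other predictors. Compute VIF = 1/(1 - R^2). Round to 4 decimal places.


Using VIF = 1/(1 - R^2_j):
1 - 0.5173 = 0.4827.
VIF = 2.0717.

2.0717


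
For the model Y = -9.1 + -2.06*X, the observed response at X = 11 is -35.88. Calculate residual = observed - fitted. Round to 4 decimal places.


Predicted = -9.1 + -2.06 * 11 = -31.7600.
Residual = -35.88 - -31.7600 = -4.1200.

-4.1200


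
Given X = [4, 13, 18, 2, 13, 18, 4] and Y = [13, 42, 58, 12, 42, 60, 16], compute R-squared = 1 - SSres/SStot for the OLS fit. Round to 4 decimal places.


Fit the OLS line: b0 = 3.4081, b1 = 3.0437.
SSres = 18.3208.
SStot = 2625.4286.
R^2 = 1 - 18.3208/2625.4286 = 0.9930.

0.9930


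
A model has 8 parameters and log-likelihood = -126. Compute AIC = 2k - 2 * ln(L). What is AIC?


AIC = 2k - 2*loglik = 2(8) - 2(-126).
= 16 + 252 = 268.

268


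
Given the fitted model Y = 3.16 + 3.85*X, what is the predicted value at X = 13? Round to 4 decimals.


Predicted value:
Y = 3.16 + (3.85)(13) = 3.16 + 50.0500 = 53.2100.

53.2100


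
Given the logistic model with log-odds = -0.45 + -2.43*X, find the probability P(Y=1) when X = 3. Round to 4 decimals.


z = -0.45 + -2.43 * 3 = -7.7400.
Sigmoid: P = 1 / (1 + exp(7.7400)) = 0.0004.

0.0004


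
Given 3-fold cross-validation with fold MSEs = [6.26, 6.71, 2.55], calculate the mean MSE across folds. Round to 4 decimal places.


Add all fold MSEs: 15.5200.
Divide by k = 3: 15.5200/3 = 5.1733.

5.1733


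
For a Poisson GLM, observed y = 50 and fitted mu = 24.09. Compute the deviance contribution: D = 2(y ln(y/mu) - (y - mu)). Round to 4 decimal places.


First: ln(50/24.09) = 0.730226.
Then: 50 * 0.730226 = 36.511300.
y - mu = 50 - 24.09 = 25.91.
D = 2(36.511300 - 25.91) = 21.202600, which rounds to 21.2026.

21.2026


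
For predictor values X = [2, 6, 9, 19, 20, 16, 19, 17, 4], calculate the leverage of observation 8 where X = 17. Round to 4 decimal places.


Mean of X: xbar = 12.4444.
SXX = 410.2222.
For X = 17: h = 1/9 + (17 - 12.4444)^2/410.2222 = 0.1617.

0.1617


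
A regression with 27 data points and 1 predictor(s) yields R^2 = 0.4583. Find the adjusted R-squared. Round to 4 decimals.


Adjusted R^2 = 1 - (1 - R^2) * (n-1)/(n-p-1).
(1 - R^2) = 0.5417.
(n-1)/(n-p-1) = 26/25.
(1 - R^2) * (n-1) = 0.5417 * 26 = 14.0842.
Divide by (n-p-1): 14.0842 / 25 = 0.5634.
Adj R^2 = 1 - 0.5634 = 0.4366.

0.4366


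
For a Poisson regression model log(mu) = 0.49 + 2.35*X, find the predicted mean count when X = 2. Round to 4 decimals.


Linear predictor: eta = 0.49 + (2.35)(2) = 5.1900.
Expected count: mu = exp(5.1900) = 179.4686.

179.4686


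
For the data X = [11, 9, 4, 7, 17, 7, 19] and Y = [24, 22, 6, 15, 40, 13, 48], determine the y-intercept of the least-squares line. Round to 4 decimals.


The slope is b1 = 2.7107.
Sample means are xbar = 10.5714 and ybar = 24.0000.
Intercept: b0 = 24.0000 - (2.7107)(10.5714) = -4.6563.

-4.6563


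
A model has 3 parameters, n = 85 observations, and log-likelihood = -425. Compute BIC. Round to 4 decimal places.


ln(85) = 4.442651.
k * ln(n) = 3 * 4.442651 = 13.327953.
-2L = 850.
BIC = 13.327953 + 850 = 863.327953, which rounds to 863.3280.

863.3280


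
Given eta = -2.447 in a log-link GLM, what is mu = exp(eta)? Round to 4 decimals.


mu = exp(eta) = exp(-2.447).
= 0.0866.

0.0866


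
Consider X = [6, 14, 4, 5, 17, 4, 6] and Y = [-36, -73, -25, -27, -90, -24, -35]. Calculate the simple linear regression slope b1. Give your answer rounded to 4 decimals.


Calculate xbar = 8.0000, ybar = -44.2857.
S_xx = 166.0000, S_xy = -829.0000.
Using b1 = S_xy / S_xx = -829.0000 / 166.0000, we get b1 = -4.9940.

-4.9940


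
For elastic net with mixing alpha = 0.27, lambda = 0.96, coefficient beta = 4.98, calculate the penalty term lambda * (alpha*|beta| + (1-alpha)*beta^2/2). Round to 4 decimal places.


L1 component = 0.27 * |4.98| = 1.3446.
L2 component = 0.73 * 4.98^2 / 2 = 9.0521.
Penalty = 0.96 * (1.3446 + 9.0521) = 0.96 * 10.3967 = 9.9809.

9.9809


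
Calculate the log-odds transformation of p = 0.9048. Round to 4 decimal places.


The odds are p/(1-p) = 0.9048 / 0.0952 = 9.5042.
logit(p) = ln(9.5042) = 2.2517.

2.2517


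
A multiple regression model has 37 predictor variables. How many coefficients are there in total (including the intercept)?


Including the intercept, the model has 37 predictor coefficients + 1 intercept.
Total = 38.

38


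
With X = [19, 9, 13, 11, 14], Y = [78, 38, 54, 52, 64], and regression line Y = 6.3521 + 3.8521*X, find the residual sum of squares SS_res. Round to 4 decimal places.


For each point, residual = actual - predicted.
Residuals: [-1.5420, -3.0210, -2.4294, 3.2748, 3.7185].
Sum of squared residuals = 41.9577.

41.9577


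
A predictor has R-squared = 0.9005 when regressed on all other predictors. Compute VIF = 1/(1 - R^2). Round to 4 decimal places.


VIF = 1 / (1 - 0.9005).
= 1 / 0.0995 = 10.0503.

10.0503


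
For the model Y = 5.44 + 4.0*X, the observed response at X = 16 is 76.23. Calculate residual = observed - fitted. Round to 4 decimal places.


Fitted value at X = 16 is yhat = 5.44 + 4.0*16 = 69.4400.
Residual = 76.23 - 69.4400 = 6.7900.

6.7900


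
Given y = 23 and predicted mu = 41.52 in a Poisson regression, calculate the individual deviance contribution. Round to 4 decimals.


y/mu = 23/41.52 = 0.553950 (approx.), and ln(23/41.52) = -0.590681.
y * ln(y/mu) = 23 * -0.590681 = -13.585663.
y - mu = -18.52.
D = 2 * (-13.585663 - -18.52) = 9.868674, which rounds to 9.8687.

9.8687


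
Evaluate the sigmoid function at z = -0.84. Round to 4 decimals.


Compute exp(0.8400) = 2.3164.
Sigmoid = 1 / (1 + 2.3164) = 1 / 3.3164 = 0.3015.

0.3015


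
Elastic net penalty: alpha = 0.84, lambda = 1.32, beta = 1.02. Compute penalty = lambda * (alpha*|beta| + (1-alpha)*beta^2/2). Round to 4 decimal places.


L1 component = 0.84 * |1.02| = 0.8568.
L2 component = 0.16 * 1.02^2 / 2 = 0.0832.
Penalty = 1.32 * (0.8568 + 0.0832) = 1.32 * 0.9400 = 1.2408.

1.2408


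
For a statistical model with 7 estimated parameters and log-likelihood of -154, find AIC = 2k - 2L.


AIC = 2k - 2*loglik = 2(7) - 2(-154).
= 14 + 308 = 322.

322


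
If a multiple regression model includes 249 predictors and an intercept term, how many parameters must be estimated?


Each predictor gets one coefficient, plus one intercept.
Total parameters = 249 + 1 = 250.

250


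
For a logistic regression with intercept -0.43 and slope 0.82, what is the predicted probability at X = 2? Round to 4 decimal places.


z = -0.43 + 0.82 * 2 = 1.2100.
Sigmoid: P = 1 / (1 + exp(-1.2100)) = 0.7703.

0.7703


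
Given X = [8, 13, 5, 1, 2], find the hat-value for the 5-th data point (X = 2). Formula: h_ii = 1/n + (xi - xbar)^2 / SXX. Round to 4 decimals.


Mean of X: xbar = 5.8000.
SXX = 94.8000.
For X = 2: h = 1/5 + (2 - 5.8000)^2/94.8000 = 0.3523.

0.3523


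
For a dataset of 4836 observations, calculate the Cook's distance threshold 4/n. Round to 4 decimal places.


Using the rule of thumb:
Threshold = 4 / 4836 = 0.0008.

0.0008


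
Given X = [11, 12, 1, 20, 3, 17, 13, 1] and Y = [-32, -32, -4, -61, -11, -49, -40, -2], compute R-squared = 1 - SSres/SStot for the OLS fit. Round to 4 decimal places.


The fitted line is Y = -0.2711 + -2.9337*X.
SSres = 26.2349, SStot = 3240.8750.
R^2 = 1 - SSres/SStot = 0.9919.

0.9919


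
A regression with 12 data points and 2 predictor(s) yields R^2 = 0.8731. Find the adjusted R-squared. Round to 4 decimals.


Plug in: Adj R^2 = 1 - (1 - 0.8731) * 11/9.
= 1 - 0.1269 * 11/9
= 1 - 1.3959 / 9
= 1 - 0.1551 = 0.8449.

0.8449


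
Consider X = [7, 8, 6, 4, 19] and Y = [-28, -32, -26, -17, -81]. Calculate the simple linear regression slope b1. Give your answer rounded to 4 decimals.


First compute the means: xbar = 8.8000, ybar = -36.8000.
Then S_xx = sum((xi - xbar)^2) = 138.8000.
S_xy = sum((xi - xbar)(yi - ybar)) = -595.8000.
b1 = S_xy / S_xx = -595.8000 / 138.8000 = -4.2925.

-4.2925


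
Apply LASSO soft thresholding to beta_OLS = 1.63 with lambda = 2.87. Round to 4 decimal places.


Absolute value: |1.63| = 1.63.
Compare to lambda = 2.87.
Since |beta| <= lambda, the coefficient is set to 0.

0.0000


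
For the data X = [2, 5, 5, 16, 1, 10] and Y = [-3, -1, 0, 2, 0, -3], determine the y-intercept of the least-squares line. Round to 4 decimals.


First find the slope: b1 = 0.1492.
Means: xbar = 6.5000, ybar = -0.8333.
b0 = ybar - b1 * xbar = -0.8333 - 0.1492 * 6.5000 = -1.8032.

-1.8032


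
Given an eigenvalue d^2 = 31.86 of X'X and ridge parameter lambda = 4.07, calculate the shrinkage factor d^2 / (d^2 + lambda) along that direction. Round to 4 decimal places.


Compute the denominator: 31.86 + 4.07 = 35.9300.
Shrinkage factor = 31.86 / 35.9300 = 0.8867.

0.8867


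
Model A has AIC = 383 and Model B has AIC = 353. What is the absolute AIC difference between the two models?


Compute |383 - 353| = 30.
Model B has the smaller AIC.

30


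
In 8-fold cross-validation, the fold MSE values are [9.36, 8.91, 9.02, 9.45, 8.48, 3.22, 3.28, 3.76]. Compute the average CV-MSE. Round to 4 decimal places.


Total MSE across folds = 55.4800.
CV-MSE = 55.4800/8 = 6.9350.

6.9350


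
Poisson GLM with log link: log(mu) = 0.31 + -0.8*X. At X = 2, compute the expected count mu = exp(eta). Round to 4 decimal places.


Linear predictor: eta = 0.31 + (-0.8)(2) = -1.2900.
Expected count: mu = exp(-1.2900) = 0.2753.

0.2753


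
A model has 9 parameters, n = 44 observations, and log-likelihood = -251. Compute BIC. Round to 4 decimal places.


Compute k*ln(n) = 9*ln(44) = 9*3.784190 = 34.057710.
Then -2*loglik = 502.
BIC = 34.057710 + 502 = 536.057710, which rounds to 536.0577.

536.0577


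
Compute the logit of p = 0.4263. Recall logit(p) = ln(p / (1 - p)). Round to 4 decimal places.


1 - p = 0.5737.
p/(1-p) = 0.7431.
logit = ln(0.7431) = -0.2970.

-0.2970


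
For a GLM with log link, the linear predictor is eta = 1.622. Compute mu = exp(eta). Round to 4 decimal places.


The inverse log link gives:
mu = exp(1.622) = 5.0632.

5.0632


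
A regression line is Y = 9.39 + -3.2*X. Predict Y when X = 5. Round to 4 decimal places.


Substitute X = 5 into the equation:
Y = 9.39 + -3.2 * 5 = 9.39 + -16.0000 = -6.6100.

-6.6100


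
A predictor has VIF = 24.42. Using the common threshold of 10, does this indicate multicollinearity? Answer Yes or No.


Check: VIF = 24.42 vs threshold = 10.
Since 24.42 >= 10, the answer is Yes.

Yes


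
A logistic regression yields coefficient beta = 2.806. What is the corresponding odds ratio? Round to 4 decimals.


exp(2.806) = 16.5436.
So the odds ratio is 16.5436.

16.5436


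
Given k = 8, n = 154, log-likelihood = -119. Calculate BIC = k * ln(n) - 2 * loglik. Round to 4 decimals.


k * ln(n) = 8 * ln(154) = 8 * 5.036953 = 40.295624.
-2 * loglik = -2 * (-119) = 238.
BIC = 40.295624 + 238 = 278.295624, which rounds to 278.2956.

278.2956


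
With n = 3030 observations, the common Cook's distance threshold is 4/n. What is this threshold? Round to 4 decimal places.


Using the rule of thumb:
Threshold = 4 / 3030 = 0.0013.

0.0013


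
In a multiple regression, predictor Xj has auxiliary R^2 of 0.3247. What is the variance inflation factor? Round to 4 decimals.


Denominator: 1 - 0.3247 = 0.6753.
VIF = 1 / 0.6753 = 1.4808.

1.4808


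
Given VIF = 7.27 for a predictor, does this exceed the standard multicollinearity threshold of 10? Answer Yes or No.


The threshold is 10.
VIF = 7.27 is < 10.
Multicollinearity indication: No.

No


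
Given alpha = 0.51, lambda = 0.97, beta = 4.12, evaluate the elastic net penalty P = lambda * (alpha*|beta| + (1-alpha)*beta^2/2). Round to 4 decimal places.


L1 component = 0.51 * |4.12| = 2.1012.
L2 component = 0.49 * 4.12^2 / 2 = 4.1587.
Penalty = 0.97 * (2.1012 + 4.1587) = 0.97 * 6.2599 = 6.0721.

6.0721


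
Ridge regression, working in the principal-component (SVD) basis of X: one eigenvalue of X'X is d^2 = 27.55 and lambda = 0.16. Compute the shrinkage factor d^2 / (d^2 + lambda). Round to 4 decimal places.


Compute the denominator: 27.55 + 0.16 = 27.7100.
Shrinkage factor = 27.55 / 27.7100 = 0.9942.

0.9942


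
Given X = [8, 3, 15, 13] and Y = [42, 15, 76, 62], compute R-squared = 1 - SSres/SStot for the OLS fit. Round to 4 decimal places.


The fitted line is Y = 0.8991 + 4.9078*X.
SSres = 13.2622, SStot = 2102.7500.
R^2 = 1 - SSres/SStot = 0.9937.

0.9937


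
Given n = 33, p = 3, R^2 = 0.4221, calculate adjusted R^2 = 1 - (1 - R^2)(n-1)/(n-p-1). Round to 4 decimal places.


Adjusted R^2 = 1 - (1 - R^2) * (n-1)/(n-p-1).
(1 - R^2) = 0.5779.
(n-1)/(n-p-1) = 32/29.
(1 - R^2) * (n-1) = 0.5779 * 32 = 18.4928.
Divide by (n-p-1): 18.4928 / 29 = 0.6377.
Adj R^2 = 1 - 0.6377 = 0.3623.

0.3623


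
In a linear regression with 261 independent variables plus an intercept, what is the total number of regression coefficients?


Including the intercept, the model has 261 predictor coefficients + 1 intercept.
Total = 262.

262


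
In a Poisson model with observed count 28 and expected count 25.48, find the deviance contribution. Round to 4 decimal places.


y/mu = 28/25.48 = 1.098901 (approx.), and ln(28/25.48) = 0.094311.
y * ln(y/mu) = 28 * 0.094311 = 2.640708.
y - mu = 2.52.
D = 2 * (2.640708 - 2.52) = 0.241416, which rounds to 0.2414.

0.2414


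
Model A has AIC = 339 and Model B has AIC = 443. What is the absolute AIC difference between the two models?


|AIC_A - AIC_B| = |339 - 443| = 104.
Model A is preferred (lower AIC).

104


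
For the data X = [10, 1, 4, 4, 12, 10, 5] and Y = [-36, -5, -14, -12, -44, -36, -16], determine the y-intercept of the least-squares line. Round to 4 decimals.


The slope is b1 = -3.6691.
Sample means are xbar = 6.5714 and ybar = -23.2857.
Intercept: b0 = -23.2857 - (-3.6691)(6.5714) = 0.8252.

0.8252


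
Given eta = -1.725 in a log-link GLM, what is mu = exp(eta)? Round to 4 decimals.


mu = exp(eta) = exp(-1.725).
= 0.1782.

0.1782


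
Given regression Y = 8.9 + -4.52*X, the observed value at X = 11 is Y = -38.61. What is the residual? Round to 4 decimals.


Predicted = 8.9 + -4.52 * 11 = -40.8200.
Residual = -38.61 - -40.8200 = 2.2100.

2.2100


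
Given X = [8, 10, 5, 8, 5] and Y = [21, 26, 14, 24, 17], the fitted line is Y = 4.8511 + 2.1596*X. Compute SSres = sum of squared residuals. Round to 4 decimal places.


For each point, residual = actual - predicted.
Residuals: [-1.1279, -0.4471, -1.6491, 1.8721, 1.3509].
Sum of squared residuals = 9.5213.

9.5213


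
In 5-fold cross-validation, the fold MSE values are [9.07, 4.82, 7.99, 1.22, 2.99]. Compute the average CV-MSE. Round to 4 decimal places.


Total MSE across folds = 26.0900.
CV-MSE = 26.0900/5 = 5.2180.

5.2180


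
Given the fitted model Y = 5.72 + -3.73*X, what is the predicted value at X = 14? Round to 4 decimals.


Plug X = 14 into Y = 5.72 + -3.73*X:
Y = 5.72 + -52.2200 = -46.5000.

-46.5000


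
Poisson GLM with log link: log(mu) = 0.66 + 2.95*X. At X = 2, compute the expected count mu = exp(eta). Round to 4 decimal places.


eta = 0.66 + 2.95 * 2 = 6.5600.
mu = exp(6.5600) = 706.2717.

706.2717


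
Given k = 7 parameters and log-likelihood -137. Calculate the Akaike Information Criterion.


AIC = 2k - 2*loglik = 2(7) - 2(-137).
= 14 + 274 = 288.

288


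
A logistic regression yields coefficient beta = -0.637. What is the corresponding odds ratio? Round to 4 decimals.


The odds ratio is computed as:
OR = e^(-0.637) = 0.5289.

0.5289


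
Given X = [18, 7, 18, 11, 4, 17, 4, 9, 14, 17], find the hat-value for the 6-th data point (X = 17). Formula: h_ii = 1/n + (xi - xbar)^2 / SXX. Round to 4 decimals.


Compute xbar = 11.9000 with n = 10 observations.
SXX = 288.9000.
Leverage = 1/10 + (17 - 11.9000)^2/288.9000 = 0.1900.

0.1900


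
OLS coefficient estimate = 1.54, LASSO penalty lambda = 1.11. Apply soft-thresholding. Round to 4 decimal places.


Check: |1.54| = 1.54 vs lambda = 1.11.
Since |beta| > lambda, coefficient = sign(beta)*(|beta| - lambda) = 0.4300.
Soft-thresholded coefficient = 0.4300.

0.4300


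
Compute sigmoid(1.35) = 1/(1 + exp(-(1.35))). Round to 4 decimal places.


exp(-1.3500) = 0.2592.
1 + exp(-z) = 1.2592.
sigmoid = 1/1.2592 = 0.7941.

0.7941


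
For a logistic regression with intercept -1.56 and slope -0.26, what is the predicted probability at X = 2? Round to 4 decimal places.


Compute z = -1.56 + (-0.26)(2) = -2.0800.
exp(-z) = 8.0045.
P = 1/(1 + 8.0045) = 0.1111.

0.1111


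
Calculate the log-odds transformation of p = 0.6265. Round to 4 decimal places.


1 - p = 0.3735.
p/(1-p) = 1.6774.
logit = ln(1.6774) = 0.5172.

0.5172


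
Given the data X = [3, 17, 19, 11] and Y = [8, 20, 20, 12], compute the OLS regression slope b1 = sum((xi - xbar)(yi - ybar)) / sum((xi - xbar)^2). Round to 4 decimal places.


First compute the means: xbar = 12.5000, ybar = 15.0000.
Then S_xx = sum((xi - xbar)^2) = 155.0000.
S_xy = sum((xi - xbar)(yi - ybar)) = 126.0000.
b1 = S_xy / S_xx = 126.0000 / 155.0000 = 0.8129.

0.8129


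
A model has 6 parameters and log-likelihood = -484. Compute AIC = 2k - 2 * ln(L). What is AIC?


Compute:
2k = 2*6 = 12.
-2*loglik = -2*(-484) = 968.
AIC = 12 + 968 = 980.

980


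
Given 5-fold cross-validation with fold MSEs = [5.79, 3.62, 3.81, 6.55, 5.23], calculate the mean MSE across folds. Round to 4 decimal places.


Total MSE across folds = 25.0000.
CV-MSE = 25.0000/5 = 5.0000.

5.0000


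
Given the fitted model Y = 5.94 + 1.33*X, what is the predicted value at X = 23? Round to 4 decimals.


Predicted value:
Y = 5.94 + (1.33)(23) = 5.94 + 30.5900 = 36.5300.

36.5300


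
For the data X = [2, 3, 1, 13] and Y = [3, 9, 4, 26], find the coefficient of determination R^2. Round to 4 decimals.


After computing the OLS fit (b0=1.5121, b1=1.8922):
SSres = 8.9218, SStot = 341.0000.
R^2 = 1 - 8.9218/341.0000 = 0.9738.

0.9738


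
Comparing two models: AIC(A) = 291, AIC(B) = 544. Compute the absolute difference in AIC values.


|AIC_A - AIC_B| = |291 - 544| = 253.
Model A is preferred (lower AIC).

253


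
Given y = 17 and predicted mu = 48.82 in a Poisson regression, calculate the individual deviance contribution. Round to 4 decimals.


Compute y*ln(y/mu) = 17*ln(17/48.82) = 17*-1.054927 = -17.933759.
y - mu = -31.82.
D = 2*(-17.933759 - (-31.82)) = 27.772482, which rounds to 27.7725.

27.7725


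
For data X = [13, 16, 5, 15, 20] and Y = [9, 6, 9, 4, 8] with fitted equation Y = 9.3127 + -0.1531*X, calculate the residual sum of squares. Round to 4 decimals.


Predicted values from Y = 9.3127 + -0.1531*X.
Residuals: [1.6776, -0.8631, 0.4528, -3.0162, 1.7493].
SSres = 15.9218.

15.9218
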